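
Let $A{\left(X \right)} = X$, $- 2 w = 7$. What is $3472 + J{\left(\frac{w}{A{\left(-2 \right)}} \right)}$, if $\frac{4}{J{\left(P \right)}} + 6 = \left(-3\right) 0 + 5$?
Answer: $3468$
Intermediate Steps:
$w = - \frac{7}{2}$ ($w = \left(- \frac{1}{2}\right) 7 = - \frac{7}{2} \approx -3.5$)
$J{\left(P \right)} = -4$ ($J{\left(P \right)} = \frac{4}{-6 + \left(\left(-3\right) 0 + 5\right)} = \frac{4}{-6 + \left(0 + 5\right)} = \frac{4}{-6 + 5} = \frac{4}{-1} = 4 \left(-1\right) = -4$)
$3472 + J{\left(\frac{w}{A{\left(-2 \right)}} \right)} = 3472 - 4 = 3468$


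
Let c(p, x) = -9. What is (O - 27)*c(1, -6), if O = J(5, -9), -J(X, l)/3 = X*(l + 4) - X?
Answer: -567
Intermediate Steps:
J(X, l) = 3*X - 3*X*(4 + l) (J(X, l) = -3*(X*(l + 4) - X) = -3*(X*(4 + l) - X) = -3*(-X + X*(4 + l)) = 3*X - 3*X*(4 + l))
O = 90 (O = -3*5*(3 - 9) = -3*5*(-6) = 90)
(O - 27)*c(1, -6) = (90 - 27)*(-9) = 63*(-9) = -567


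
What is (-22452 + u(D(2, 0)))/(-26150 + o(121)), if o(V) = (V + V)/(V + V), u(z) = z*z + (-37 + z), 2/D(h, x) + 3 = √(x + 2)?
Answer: 1101959/1281301 - 10*√2/1281301 ≈ 0.86002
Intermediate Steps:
D(h, x) = 2/(-3 + √(2 + x)) (D(h, x) = 2/(-3 + √(x + 2)) = 2/(-3 + √(2 + x)))
u(z) = -37 + z + z² (u(z) = z² + (-37 + z) = -37 + z + z²)
o(V) = 1 (o(V) = (2*V)/((2*V)) = (2*V)*(1/(2*V)) = 1)
(-22452 + u(D(2, 0)))/(-26150 + o(121)) = (-22452 + (-37 + 2/(-3 + √(2 + 0)) + (2/(-3 + √(2 + 0)))²))/(-26150 + 1) = (-22452 + (-37 + 2/(-3 + √2) + (2/(-3 + √2))²))/(-26149) = (-22452 + (-37 + 2/(-3 + √2) + 4/(-3 + √2)²))*(-1/26149) = (-22489 + 2/(-3 + √2) + 4/(-3 + √2)²)*(-1/26149) = 22489/26149 - 4/(26149*(-3 + √2)²) - 2/(26149*(-3 + √2))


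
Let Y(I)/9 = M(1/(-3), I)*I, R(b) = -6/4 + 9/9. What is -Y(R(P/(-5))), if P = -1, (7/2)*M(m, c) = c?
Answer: -9/14 ≈ -0.64286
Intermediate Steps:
M(m, c) = 2*c/7
R(b) = -½ (R(b) = -6*¼ + 9*(⅑) = -3/2 + 1 = -½)
Y(I) = 18*I²/7 (Y(I) = 9*((2*I/7)*I) = 9*(2*I²/7) = 18*I²/7)
-Y(R(P/(-5))) = -18*(-½)²/7 = -18/(7*4) = -1*9/14 = -9/14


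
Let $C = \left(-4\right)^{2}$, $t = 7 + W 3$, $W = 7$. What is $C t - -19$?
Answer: $467$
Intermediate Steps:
$t = 28$ ($t = 7 + 7 \cdot 3 = 7 + 21 = 28$)
$C = 16$
$C t - -19 = 16 \cdot 28 - -19 = 448 + \left(-22 + 41\right) = 448 + 19 = 467$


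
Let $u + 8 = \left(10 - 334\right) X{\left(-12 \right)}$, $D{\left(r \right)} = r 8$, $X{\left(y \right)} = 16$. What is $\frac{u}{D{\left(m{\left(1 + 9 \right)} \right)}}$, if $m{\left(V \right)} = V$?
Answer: $- \frac{649}{10} \approx -64.9$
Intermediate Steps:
$D{\left(r \right)} = 8 r$
$u = -5192$ ($u = -8 + \left(10 - 334\right) 16 = -8 - 5184 = -5192$)
$\frac{u}{D{\left(m{\left(1 + 9 \right)} \right)}} = - \frac{5192}{8 \left(1 + 9\right)} = - \frac{5192}{8 \cdot 10} = - \frac{5192}{80} = \left(-5192\right) \frac{1}{80} = - \frac{649}{10}$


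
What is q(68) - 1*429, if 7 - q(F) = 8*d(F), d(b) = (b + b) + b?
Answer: -2054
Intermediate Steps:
d(b) = 3*b (d(b) = 2*b + b = 3*b)
q(F) = 7 - 24*F (q(F) = 7 - 8*3*F = 7 - 24*F)
q(68) - 1*429 = (7 - 24*68) - 1*429 = (7 - 1632) - 429 = -1625 - 429 = -2054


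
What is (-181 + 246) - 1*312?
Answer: -247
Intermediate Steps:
(-181 + 246) - 1*312 = 65 - 312 = -247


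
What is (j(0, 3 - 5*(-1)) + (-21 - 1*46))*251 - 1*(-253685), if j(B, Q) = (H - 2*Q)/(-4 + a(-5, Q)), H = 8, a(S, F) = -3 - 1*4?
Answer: 2607556/11 ≈ 2.3705e+5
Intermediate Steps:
a(S, F) = -7 (a(S, F) = -3 - 4 = -7)
j(B, Q) = -8/11 + 2*Q/11 (j(B, Q) = (8 - 2*Q)/(-4 - 7) = (8 - 2*Q)/(-11) = (8 - 2*Q)*(-1/11) = -8/11 + 2*Q/11)
(j(0, 3 - 5*(-1)) + (-21 - 1*46))*251 - 1*(-253685) = ((-8/11 + 2*(3 - 5*(-1))/11) + (-21 - 1*46))*251 - 1*(-253685) = ((-8/11 + 2*(3 + 5)/11) + (-21 - 46))*251 + 253685 = ((-8/11 + (2/11)*8) - 67)*251 + 253685 = ((-8/11 + 16/11) - 67)*251 + 253685 = (8/11 - 67)*251 + 253685 = -729/11*251 + 253685 = -182979/11 + 253685 = 2607556/11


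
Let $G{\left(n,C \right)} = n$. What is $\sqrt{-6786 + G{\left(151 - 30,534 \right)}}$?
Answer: $i \sqrt{6665} \approx 81.639 i$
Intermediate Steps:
$\sqrt{-6786 + G{\left(151 - 30,534 \right)}} = \sqrt{-6786 + \left(151 - 30\right)} = \sqrt{-6786 + 121} = \sqrt{-6665} = i \sqrt{6665}$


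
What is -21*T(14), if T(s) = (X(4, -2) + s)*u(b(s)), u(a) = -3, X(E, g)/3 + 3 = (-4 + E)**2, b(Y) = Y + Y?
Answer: 315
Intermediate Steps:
b(Y) = 2*Y
X(E, g) = -9 + 3*(-4 + E)**2
T(s) = 27 - 3*s (T(s) = ((-9 + 3*(-4 + 4)**2) + s)*(-3) = ((-9 + 3*0**2) + s)*(-3) = ((-9 + 3*0) + s)*(-3) = ((-9 + 0) + s)*(-3) = (-9 + s)*(-3) = 27 - 3*s)
-21*T(14) = -21*(27 - 3*14) = -21*(27 - 42) = -21*(-15) = 315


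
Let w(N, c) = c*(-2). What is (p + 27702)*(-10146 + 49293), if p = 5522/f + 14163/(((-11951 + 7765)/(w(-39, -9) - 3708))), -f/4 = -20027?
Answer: 18840828181231047/11976146 ≈ 1.5732e+9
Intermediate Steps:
f = 80108 (f = -4*(-20027) = 80108)
w(N, c) = -2*c
p = 149520891209/11976146 (p = 5522/80108 + 14163/(((-11951 + 7765)/(-2*(-9) - 3708))) = 5522*(1/80108) + 14163/((-4186/(18 - 3708))) = 2761/40054 + 14163/((-4186/(-3690))) = 2761/40054 + 14163/((-4186*(-1/3690))) = 2761/40054 + 14163/(2093/1845) = 2761/40054 + 14163*(1845/2093) = 2761/40054 + 26130735/2093 = 149520891209/11976146 ≈ 12485.)
(p + 27702)*(-10146 + 49293) = (149520891209/11976146 + 27702)*(-10146 + 49293) = (481284087701/11976146)*39147 = 18840828181231047/11976146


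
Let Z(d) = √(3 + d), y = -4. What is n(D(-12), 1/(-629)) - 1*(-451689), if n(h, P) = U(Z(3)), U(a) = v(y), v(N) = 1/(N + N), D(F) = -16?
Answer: 3613511/8 ≈ 4.5169e+5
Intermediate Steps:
v(N) = 1/(2*N)
U(a) = -⅛ (U(a) = (½)/(-4) = (½)*(-¼) = -⅛)
n(h, P) = -⅛
n(D(-12), 1/(-629)) - 1*(-451689) = -⅛ - 1*(-451689) = -⅛ + 451689 = 3613511/8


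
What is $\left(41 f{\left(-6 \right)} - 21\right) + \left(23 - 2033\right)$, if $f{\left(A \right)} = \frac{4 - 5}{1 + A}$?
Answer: $- \frac{10114}{5} \approx -2022.8$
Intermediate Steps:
$f{\left(A \right)} = - \frac{1}{1 + A}$
$\left(41 f{\left(-6 \right)} - 21\right) + \left(23 - 2033\right) = \left(41 \left(- \frac{1}{1 - 6}\right) - 21\right) + \left(23 - 2033\right) = \left(41 \left(- \frac{1}{-5}\right) - 21\right) + \left(23 - 2033\right) = \left(41 \left(\left(-1\right) \left(- \frac{1}{5}\right)\right) - 21\right) - 2010 = \left(41 \cdot \frac{1}{5} - 21\right) - 2010 = \left(\frac{41}{5} - 21\right) - 2010 = - \frac{64}{5} - 2010 = - \frac{10114}{5}$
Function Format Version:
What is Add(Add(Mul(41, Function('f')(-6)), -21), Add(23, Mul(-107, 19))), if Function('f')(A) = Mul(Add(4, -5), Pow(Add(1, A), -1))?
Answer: Rational(-10114, 5) ≈ -2022.8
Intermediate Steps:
Function('f')(A) = Mul(-1, Pow(Add(1, A), -1))
Add(Add(Mul(41, Function('f')(-6)), -21), Add(23, Mul(-107, 19))) = Add(Add(Mul(41, Mul(-1, Pow(Add(1, -6), -1))), -21), Add(23, Mul(-107, 19))) = Add(Add(Mul(41, Mul(-1, Pow(-5, -1))), -21), Add(23, -2033)) = Add(Add(Mul(41, Mul(-1, Rational(-1, 5))), -21), -2010) = Add(Add(Mul(41, Rational(1, 5)), -21), -2010) = Add(Add(Rational(41, 5), -21), -2010) = Add(Rational(-64, 5), -2010) = Rational(-10114, 5)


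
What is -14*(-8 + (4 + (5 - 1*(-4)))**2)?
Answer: -2254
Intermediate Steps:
-14*(-8 + (4 + (5 - 1*(-4)))**2) = -14*(-8 + (4 + (5 + 4))**2) = -14*(-8 + (4 + 9)**2) = -14*(-8 + 13**2) = -14*(-8 + 169) = -14*161 = -2254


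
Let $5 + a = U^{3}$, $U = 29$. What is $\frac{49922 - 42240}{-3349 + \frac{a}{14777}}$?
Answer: $- \frac{113516914}{49463789} \approx -2.2949$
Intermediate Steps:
$a = 24384$ ($a = -5 + 29^{3} = -5 + 24389 = 24384$)
$\frac{49922 - 42240}{-3349 + \frac{a}{14777}} = \frac{49922 - 42240}{-3349 + \frac{24384}{14777}} = \frac{7682}{-3349 + 24384 \cdot \frac{1}{14777}} = \frac{7682}{-3349 + \frac{24384}{14777}} = \frac{7682}{- \frac{49463789}{14777}} = 7682 \left(- \frac{14777}{49463789}\right) = - \frac{113516914}{49463789}$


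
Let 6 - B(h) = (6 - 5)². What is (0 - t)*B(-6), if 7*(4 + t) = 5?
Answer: 115/7 ≈ 16.429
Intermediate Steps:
t = -23/7 (t = -4 + (⅐)*5 = -4 + 5/7 = -23/7 ≈ -3.2857)
B(h) = 5 (B(h) = 6 - (6 - 5)² = 6 - 1*1² = 6 - 1*1 = 6 - 1 = 5)
(0 - t)*B(-6) = (0 - 1*(-23/7))*5 = (0 + 23/7)*5 = (23/7)*5 = 115/7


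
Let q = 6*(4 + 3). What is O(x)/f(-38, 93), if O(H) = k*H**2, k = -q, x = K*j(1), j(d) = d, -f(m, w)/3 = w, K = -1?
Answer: 14/93 ≈ 0.15054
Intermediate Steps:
f(m, w) = -3*w
q = 42 (q = 6*7 = 42)
x = -1 (x = -1*1 = -1)
k = -42 (k = -1*42 = -42)
O(H) = -42*H**2
O(x)/f(-38, 93) = (-42*(-1)**2)/((-3*93)) = -42*1/(-279) = -42*(-1/279) = 14/93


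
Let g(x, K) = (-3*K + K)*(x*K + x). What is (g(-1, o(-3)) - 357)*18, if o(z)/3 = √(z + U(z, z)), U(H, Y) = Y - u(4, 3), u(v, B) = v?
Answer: -9666 + 108*I*√10 ≈ -9666.0 + 341.53*I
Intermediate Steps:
U(H, Y) = -4 + Y (U(H, Y) = Y - 1*4 = Y - 4 = -4 + Y)
o(z) = 3*√(-4 + 2*z) (o(z) = 3*√(z + (-4 + z)) = 3*√(-4 + 2*z))
g(x, K) = -2*K*(x + K*x) (g(x, K) = (-2*K)*(K*x + x) = (-2*K)*(x + K*x) = -2*K*(x + K*x))
(g(-1, o(-3)) - 357)*18 = (-2*3*√(-4 + 2*(-3))*(-1)*(1 + 3*√(-4 + 2*(-3))) - 357)*18 = (-2*3*√(-4 - 6)*(-1)*(1 + 3*√(-4 - 6)) - 357)*18 = (-2*3*√(-10)*(-1)*(1 + 3*√(-10)) - 357)*18 = (-2*3*(I*√10)*(-1)*(1 + 3*(I*√10)) - 357)*18 = (-2*3*I*√10*(-1)*(1 + 3*I*√10) - 357)*18 = (6*I*√10*(1 + 3*I*√10) - 357)*18 = (-357 + 6*I*√10*(1 + 3*I*√10))*18 = -6426 + 108*I*√10*(1 + 3*I*√10)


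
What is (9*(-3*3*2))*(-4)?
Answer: 648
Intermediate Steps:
(9*(-3*3*2))*(-4) = (9*(-9*2))*(-4) = (9*(-18))*(-4) = -162*(-4) = 648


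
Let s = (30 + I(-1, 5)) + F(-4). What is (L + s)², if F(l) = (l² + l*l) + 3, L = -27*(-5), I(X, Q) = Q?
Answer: 42025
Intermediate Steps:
L = 135
F(l) = 3 + 2*l² (F(l) = (l² + l²) + 3 = 2*l² + 3 = 3 + 2*l²)
s = 70 (s = (30 + 5) + (3 + 2*(-4)²) = 35 + (3 + 2*16) = 35 + (3 + 32) = 35 + 35 = 70)
(L + s)² = (135 + 70)² = 205² = 42025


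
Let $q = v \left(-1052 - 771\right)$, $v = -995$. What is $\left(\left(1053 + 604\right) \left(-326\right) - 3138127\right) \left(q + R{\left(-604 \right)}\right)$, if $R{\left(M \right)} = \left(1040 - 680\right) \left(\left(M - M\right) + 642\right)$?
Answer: $-7522160296545$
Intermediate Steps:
$q = 1813885$ ($q = - 995 \left(-1052 - 771\right) = \left(-995\right) \left(-1823\right) = 1813885$)
$R{\left(M \right)} = 231120$ ($R{\left(M \right)} = 360 \left(0 + 642\right) = 360 \cdot 642 = 231120$)
$\left(\left(1053 + 604\right) \left(-326\right) - 3138127\right) \left(q + R{\left(-604 \right)}\right) = \left(\left(1053 + 604\right) \left(-326\right) - 3138127\right) \left(1813885 + 231120\right) = \left(1657 \left(-326\right) - 3138127\right) 2045005 = \left(-540182 - 3138127\right) 2045005 = \left(-3678309\right) 2045005 = -7522160296545$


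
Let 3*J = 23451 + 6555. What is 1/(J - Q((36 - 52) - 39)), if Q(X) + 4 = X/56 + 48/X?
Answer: 3080/30824193 ≈ 9.9921e-5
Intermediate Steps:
J = 10002 (J = (23451 + 6555)/3 = (⅓)*30006 = 10002)
Q(X) = -4 + 48/X + X/56 (Q(X) = -4 + (X/56 + 48/X) = -4 + (48/X + X/56) = -4 + 48/X + X/56)
1/(J - Q((36 - 52) - 39)) = 1/(10002 - (-4 + 48/((36 - 52) - 39) + ((36 - 52) - 39)/56)) = 1/(10002 - (-4 + 48/(-16 - 39) + (-16 - 39)/56)) = 1/(10002 - (-4 + 48/(-55) + (1/56)*(-55))) = 1/(10002 - (-4 + 48*(-1/55) - 55/56)) = 1/(10002 - (-4 - 48/55 - 55/56)) = 1/(10002 - 1*(-18033/3080)) = 1/(10002 + 18033/3080) = 1/(30824193/3080) = 3080/30824193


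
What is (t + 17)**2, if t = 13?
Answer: 900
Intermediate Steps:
(t + 17)**2 = (13 + 17)**2 = 30**2 = 900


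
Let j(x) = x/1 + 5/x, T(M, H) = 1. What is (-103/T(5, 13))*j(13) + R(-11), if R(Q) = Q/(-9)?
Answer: -161155/117 ≈ -1377.4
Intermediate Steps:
R(Q) = -Q/9 (R(Q) = Q*(-⅑) = -Q/9)
j(x) = x + 5/x (j(x) = x*1 + 5/x = x + 5/x)
(-103/T(5, 13))*j(13) + R(-11) = (-103/1)*(13 + 5/13) - ⅑*(-11) = (-103*1)*(13 + 5*(1/13)) + 11/9 = -103*(13 + 5/13) + 11/9 = -103*174/13 + 11/9 = -17922/13 + 11/9 = -161155/117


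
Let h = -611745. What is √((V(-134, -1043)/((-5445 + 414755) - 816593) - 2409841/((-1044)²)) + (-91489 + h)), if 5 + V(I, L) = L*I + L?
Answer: I*√14127082765323783716113/141734484 ≈ 838.59*I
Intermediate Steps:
V(I, L) = -5 + L + I*L (V(I, L) = -5 + (L*I + L) = -5 + (I*L + L) = -5 + (L + I*L) = -5 + L + I*L)
√((V(-134, -1043)/((-5445 + 414755) - 816593) - 2409841/((-1044)²)) + (-91489 + h)) = √(((-5 - 1043 - 134*(-1043))/((-5445 + 414755) - 816593) - 2409841/((-1044)²)) + (-91489 - 611745)) = √(((-5 - 1043 + 139762)/(409310 - 816593) - 2409841/1089936) - 703234) = √((138714/(-407283) - 2409841*1/1089936) - 703234) = √((138714*(-1/407283) - 2409841/1089936) - 703234) = √((-46238/135761 - 2409841/1089936) - 703234) = √(-377558884769/147970801296 - 703234) = √(-104058476037476033/147970801296) = I*√14127082765323783716113/141734484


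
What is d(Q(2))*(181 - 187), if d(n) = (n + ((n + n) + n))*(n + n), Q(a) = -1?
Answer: -48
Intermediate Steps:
d(n) = 8*n**2 (d(n) = (n + (2*n + n))*(2*n) = (n + 3*n)*(2*n) = (4*n)*(2*n) = 8*n**2)
d(Q(2))*(181 - 187) = (8*(-1)**2)*(181 - 187) = (8*1)*(-6) = 8*(-6) = -48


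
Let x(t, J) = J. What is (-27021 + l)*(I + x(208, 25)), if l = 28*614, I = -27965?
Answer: 274622260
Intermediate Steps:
l = 17192
(-27021 + l)*(I + x(208, 25)) = (-27021 + 17192)*(-27965 + 25) = -9829*(-27940) = 274622260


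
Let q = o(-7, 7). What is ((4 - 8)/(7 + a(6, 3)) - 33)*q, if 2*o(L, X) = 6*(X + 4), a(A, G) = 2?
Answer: -3311/3 ≈ -1103.7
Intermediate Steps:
o(L, X) = 12 + 3*X (o(L, X) = (6*(X + 4))/2 = (6*(4 + X))/2 = (24 + 6*X)/2 = 12 + 3*X)
q = 33 (q = 12 + 3*7 = 12 + 21 = 33)
((4 - 8)/(7 + a(6, 3)) - 33)*q = ((4 - 8)/(7 + 2) - 33)*33 = (-4/9 - 33)*33 = -301/9*33 = -3311/3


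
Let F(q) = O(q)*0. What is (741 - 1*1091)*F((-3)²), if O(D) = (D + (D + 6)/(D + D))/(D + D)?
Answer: 0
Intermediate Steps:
O(D) = (D + (6 + D)/(2*D))/(2*D) (O(D) = (D + (6 + D)/((2*D)))/((2*D)) = (D + (6 + D)*(1/(2*D)))*(1/(2*D)) = (D + (6 + D)/(2*D))*(1/(2*D)) = (D + (6 + D)/(2*D))/(2*D))
F(q) = 0 (F(q) = ((6 + q + 2*q²)/(4*q²))*0 = 0)
(741 - 1*1091)*F((-3)²) = (741 - 1*1091)*0 = (741 - 1091)*0 = -350*0 = 0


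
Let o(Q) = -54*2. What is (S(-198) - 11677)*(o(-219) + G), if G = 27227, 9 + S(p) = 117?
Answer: -313739711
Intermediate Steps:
S(p) = 108 (S(p) = -9 + 117 = 108)
o(Q) = -108
(S(-198) - 11677)*(o(-219) + G) = (108 - 11677)*(-108 + 27227) = -11569*27119 = -313739711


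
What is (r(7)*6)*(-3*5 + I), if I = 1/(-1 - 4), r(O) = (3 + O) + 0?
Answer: -912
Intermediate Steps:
r(O) = 3 + O
I = -⅕ (I = 1/(-5) = -⅕ ≈ -0.20000)
(r(7)*6)*(-3*5 + I) = ((3 + 7)*6)*(-3*5 - ⅕) = (10*6)*(-15 - ⅕) = 60*(-76/5) = -912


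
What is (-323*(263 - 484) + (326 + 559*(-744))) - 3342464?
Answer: -3686651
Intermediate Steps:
(-323*(263 - 484) + (326 + 559*(-744))) - 3342464 = (-323*(-221) + (326 - 415896)) - 3342464 = (71383 - 415570) - 3342464 = -344187 - 3342464 = -3686651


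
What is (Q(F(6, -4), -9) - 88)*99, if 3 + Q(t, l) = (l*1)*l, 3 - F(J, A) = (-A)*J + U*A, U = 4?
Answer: -990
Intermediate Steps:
F(J, A) = 3 - 4*A + A*J (F(J, A) = 3 - ((-A)*J + 4*A) = 3 - (-A*J + 4*A) = 3 - (4*A - A*J) = 3 + (-4*A + A*J) = 3 - 4*A + A*J)
Q(t, l) = -3 + l² (Q(t, l) = -3 + (l*1)*l = -3 + l*l = -3 + l²)
(Q(F(6, -4), -9) - 88)*99 = ((-3 + (-9)²) - 88)*99 = ((-3 + 81) - 88)*99 = (78 - 88)*99 = -10*99 = -990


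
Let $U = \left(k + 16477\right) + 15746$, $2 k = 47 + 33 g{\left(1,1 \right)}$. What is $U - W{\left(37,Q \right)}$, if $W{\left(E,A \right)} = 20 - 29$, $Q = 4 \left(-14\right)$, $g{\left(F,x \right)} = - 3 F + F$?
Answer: $\frac{64445}{2} \approx 32223.0$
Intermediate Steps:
$g{\left(F,x \right)} = - 2 F$
$k = - \frac{19}{2}$ ($k = \frac{47 + 33 \left(\left(-2\right) 1\right)}{2} = \frac{47 + 33 \left(-2\right)}{2} = \frac{47 - 66}{2} = \frac{1}{2} \left(-19\right) = - \frac{19}{2} \approx -9.5$)
$Q = -56$
$W{\left(E,A \right)} = -9$
$U = \frac{64427}{2}$ ($U = \left(- \frac{19}{2} + 16477\right) + 15746 = \frac{32935}{2} + 15746 = \frac{64427}{2} \approx 32214.0$)
$U - W{\left(37,Q \right)} = \frac{64427}{2} - -9 = \frac{64427}{2} + 9 = \frac{64445}{2}$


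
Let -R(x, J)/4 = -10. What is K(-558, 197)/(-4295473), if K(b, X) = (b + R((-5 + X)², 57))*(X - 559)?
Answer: -26788/613639 ≈ -0.043654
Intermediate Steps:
R(x, J) = 40 (R(x, J) = -4*(-10) = 40)
K(b, X) = (-559 + X)*(40 + b) (K(b, X) = (b + 40)*(X - 559) = (40 + b)*(-559 + X) = (-559 + X)*(40 + b))
K(-558, 197)/(-4295473) = (-22360 - 559*(-558) + 40*197 + 197*(-558))/(-4295473) = (-22360 + 311922 + 7880 - 109926)*(-1/4295473) = 187516*(-1/4295473) = -26788/613639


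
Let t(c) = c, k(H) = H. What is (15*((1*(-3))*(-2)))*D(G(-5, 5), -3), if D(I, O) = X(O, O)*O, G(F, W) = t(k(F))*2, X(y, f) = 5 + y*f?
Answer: -3780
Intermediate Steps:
X(y, f) = 5 + f*y
G(F, W) = 2*F (G(F, W) = F*2 = 2*F)
D(I, O) = O*(5 + O**2) (D(I, O) = (5 + O*O)*O = (5 + O**2)*O = O*(5 + O**2))
(15*((1*(-3))*(-2)))*D(G(-5, 5), -3) = (15*((1*(-3))*(-2)))*(-3*(5 + (-3)**2)) = (15*(-3*(-2)))*(-3*(5 + 9)) = (15*6)*(-3*14) = 90*(-42) = -3780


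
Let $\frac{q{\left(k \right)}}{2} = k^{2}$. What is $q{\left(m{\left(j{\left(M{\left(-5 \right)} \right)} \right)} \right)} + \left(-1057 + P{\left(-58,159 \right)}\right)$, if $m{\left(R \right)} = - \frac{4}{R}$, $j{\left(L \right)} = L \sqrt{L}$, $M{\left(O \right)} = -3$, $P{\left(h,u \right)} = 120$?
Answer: $- \frac{25331}{27} \approx -938.19$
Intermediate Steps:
$j{\left(L \right)} = L^{\frac{3}{2}}$
$q{\left(k \right)} = 2 k^{2}$
$q{\left(m{\left(j{\left(M{\left(-5 \right)} \right)} \right)} \right)} + \left(-1057 + P{\left(-58,159 \right)}\right) = 2 \left(- \frac{4}{\left(-3\right)^{\frac{3}{2}}}\right)^{2} + \left(-1057 + 120\right) = 2 \left(- \frac{4}{\left(-3\right) i \sqrt{3}}\right)^{2} - 937 = 2 \left(- 4 \frac{i \sqrt{3}}{9}\right)^{2} - 937 = 2 \left(- \frac{4 i \sqrt{3}}{9}\right)^{2} - 937 = 2 \left(- \frac{16}{27}\right) - 937 = - \frac{32}{27} - 937 = - \frac{25331}{27}$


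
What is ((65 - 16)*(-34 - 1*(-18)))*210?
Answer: -164640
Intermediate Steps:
((65 - 16)*(-34 - 1*(-18)))*210 = (49*(-34 + 18))*210 = (49*(-16))*210 = -784*210 = -164640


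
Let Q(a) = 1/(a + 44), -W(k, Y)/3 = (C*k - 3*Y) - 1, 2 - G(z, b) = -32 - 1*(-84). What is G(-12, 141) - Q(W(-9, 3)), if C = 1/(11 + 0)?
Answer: -42061/841 ≈ -50.013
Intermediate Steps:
C = 1/11 ≈ 0.090909
G(z, b) = -50 (G(z, b) = 2 - (-32 - 1*(-84)) = 2 - (-32 + 84) = 2 - 1*52 = 2 - 52 = -50)
W(k, Y) = 3 + 9*Y - 3*k/11 (W(k, Y) = -3*((k/11 - 3*Y) - 1) = -3*((-3*Y + k/11) - 1) = -3*(-1 - 3*Y + k/11) = 3 + 9*Y - 3*k/11)
Q(a) = 1/(44 + a)
G(-12, 141) - Q(W(-9, 3)) = -50 - 1/(44 + (3 + 9*3 - 3/11*(-9))) = -50 - 1/(44 + (3 + 27 + 27/11)) = -50 - 1/(44 + 357/11) = -50 - 1/841/11 = -50 - 1*11/841 = -50 - 11/841 = -42061/841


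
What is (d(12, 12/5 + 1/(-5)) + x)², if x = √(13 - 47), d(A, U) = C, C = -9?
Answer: (9 - I*√34)² ≈ 47.0 - 104.96*I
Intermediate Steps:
d(A, U) = -9
x = I*√34 (x = √(-34) = I*√34 ≈ 5.8309*I)
(d(12, 12/5 + 1/(-5)) + x)² = (-9 + I*√34)²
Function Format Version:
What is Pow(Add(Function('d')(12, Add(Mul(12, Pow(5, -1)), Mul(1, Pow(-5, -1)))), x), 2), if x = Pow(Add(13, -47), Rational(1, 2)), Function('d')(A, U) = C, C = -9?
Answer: Pow(Add(9, Mul(-1, I, Pow(34, Rational(1, 2)))), 2) ≈ Add(47.000, Mul(-104.96, I))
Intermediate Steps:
Function('d')(A, U) = -9
x = Mul(I, Pow(34, Rational(1, 2))) (x = Pow(-34, Rational(1, 2)) = Mul(I, Pow(34, Rational(1, 2))) ≈ Mul(5.8309, I))
Pow(Add(Function('d')(12, Add(Mul(12, Pow(5, -1)), Mul(1, Pow(-5, -1)))), x), 2) = Pow(Add(-9, Mul(I, Pow(34, Rational(1, 2)))), 2)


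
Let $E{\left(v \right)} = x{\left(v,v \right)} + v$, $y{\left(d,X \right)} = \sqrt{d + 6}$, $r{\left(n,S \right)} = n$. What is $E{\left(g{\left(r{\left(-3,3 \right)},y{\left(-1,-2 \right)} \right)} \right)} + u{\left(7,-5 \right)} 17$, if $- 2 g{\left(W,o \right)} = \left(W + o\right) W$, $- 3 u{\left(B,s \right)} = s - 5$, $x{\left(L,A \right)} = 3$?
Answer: $\frac{331}{6} + \frac{3 \sqrt{5}}{2} \approx 58.521$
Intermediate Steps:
$y{\left(d,X \right)} = \sqrt{6 + d}$
$u{\left(B,s \right)} = \frac{5}{3} - \frac{s}{3}$ ($u{\left(B,s \right)} = - \frac{s - 5}{3} = - \frac{-5 + s}{3} = \frac{5}{3} - \frac{s}{3}$)
$g{\left(W,o \right)} = - \frac{W \left(W + o\right)}{2}$ ($g{\left(W,o \right)} = - \frac{\left(W + o\right) W}{2} = - \frac{W \left(W + o\right)}{2}$)
$E{\left(v \right)} = 3 + v$
$E{\left(g{\left(r{\left(-3,3 \right)},y{\left(-1,-2 \right)} \right)} \right)} + u{\left(7,-5 \right)} 17 = \left(3 - - \frac{3 \left(-3 + \sqrt{6 - 1}\right)}{2}\right) + \left(\frac{5}{3} - - \frac{5}{3}\right) 17 = \left(3 - - \frac{3 \left(-3 + \sqrt{5}\right)}{2}\right) + \left(\frac{5}{3} + \frac{5}{3}\right) 17 = \left(3 - \left(\frac{9}{2} - \frac{3 \sqrt{5}}{2}\right)\right) + \frac{10}{3} \cdot 17 = \left(- \frac{3}{2} + \frac{3 \sqrt{5}}{2}\right) + \frac{170}{3} = \frac{331}{6} + \frac{3 \sqrt{5}}{2}$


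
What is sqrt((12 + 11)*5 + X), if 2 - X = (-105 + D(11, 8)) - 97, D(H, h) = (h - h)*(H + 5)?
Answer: sqrt(319) ≈ 17.861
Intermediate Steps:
D(H, h) = 0 (D(H, h) = 0*(5 + H) = 0)
X = 204 (X = 2 - ((-105 + 0) - 97) = 2 - (-105 - 97) = 2 - 1*(-202) = 2 + 202 = 204)
sqrt((12 + 11)*5 + X) = sqrt((12 + 11)*5 + 204) = sqrt(23*5 + 204) = sqrt(115 + 204) = sqrt(319)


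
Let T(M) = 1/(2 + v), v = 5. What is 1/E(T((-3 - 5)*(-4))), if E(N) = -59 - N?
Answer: -7/414 ≈ -0.016908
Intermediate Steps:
T(M) = 1/7 (T(M) = 1/(2 + 5) = 1/7)
1/E(T((-3 - 5)*(-4))) = 1/(-59 - 1*1/7) = 1/(-59 - 1/7) = 1/(-414/7) = -7/414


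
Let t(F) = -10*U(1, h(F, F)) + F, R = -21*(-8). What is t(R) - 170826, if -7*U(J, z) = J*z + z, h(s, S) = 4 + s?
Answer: -1191166/7 ≈ -1.7017e+5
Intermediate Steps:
U(J, z) = -z/7 - J*z/7 (U(J, z) = -(J*z + z)/7 = -(z + J*z)/7 = -z/7 - J*z/7)
R = 168
t(F) = 80/7 + 27*F/7 (t(F) = -(-10)*(4 + F)*(1 + 1)/7 + F = -(-10)*(4 + F)*2/7 + F = -10*(-8/7 - 2*F/7) + F = (80/7 + 20*F/7) + F = 80/7 + 27*F/7)
t(R) - 170826 = (80/7 + (27/7)*168) - 170826 = (80/7 + 648) - 170826 = 4616/7 - 170826 = -1191166/7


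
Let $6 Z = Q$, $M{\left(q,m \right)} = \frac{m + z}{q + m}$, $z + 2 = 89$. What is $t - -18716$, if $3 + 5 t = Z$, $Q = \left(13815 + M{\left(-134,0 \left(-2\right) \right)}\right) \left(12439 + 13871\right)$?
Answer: $\frac{8129713673}{670} \approx 1.2134 \cdot 10^{7}$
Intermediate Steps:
$z = 87$ ($z = -2 + 89 = 87$)
$M{\left(q,m \right)} = \frac{87 + m}{m + q}$ ($M{\left(q,m \right)} = \frac{m + 87}{q + m} = \frac{87 + m}{m + q}$)
$Q = \frac{24351523065}{67}$ ($Q = \left(13815 + \frac{87 + 0 \left(-2\right)}{0 \left(-2\right) - 134}\right) \left(12439 + 13871\right) = \left(13815 + \frac{87 + 0}{0 - 134}\right) 26310 = \left(13815 + \frac{1}{-134} \cdot 87\right) 26310 = \left(13815 - \frac{87}{134}\right) 26310 = \frac{1851123}{134} \cdot 26310 = \frac{24351523065}{67} \approx 3.6346 \cdot 10^{8}$)
$Z = \frac{8117174355}{134}$ ($Z = \frac{1}{6} \cdot \frac{24351523065}{67} = \frac{8117174355}{134} \approx 6.0576 \cdot 10^{7}$)
$t = \frac{8117173953}{670}$ ($t = - \frac{3}{5} + \frac{1}{5} \cdot \frac{8117174355}{134} = - \frac{3}{5} + \frac{1623434871}{134} = \frac{8117173953}{670} \approx 1.2115 \cdot 10^{7}$)
$t - -18716 = \frac{8117173953}{670} - -18716 = \frac{8117173953}{670} + 18716 = \frac{8129713673}{670}$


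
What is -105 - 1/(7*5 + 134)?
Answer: -17746/169 ≈ -105.01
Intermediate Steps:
-105 - 1/(7*5 + 134) = -105 - 1/(35 + 134) = -105 - 1/169 = -17746/169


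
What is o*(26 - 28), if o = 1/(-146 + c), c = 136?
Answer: ⅕ ≈ 0.20000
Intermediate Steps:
o = -⅒ (o = 1/(-146 + 136) = 1/(-10) = -⅒ ≈ -0.10000)
o*(26 - 28) = -(26 - 28)/10 = -⅒*(-2) = ⅕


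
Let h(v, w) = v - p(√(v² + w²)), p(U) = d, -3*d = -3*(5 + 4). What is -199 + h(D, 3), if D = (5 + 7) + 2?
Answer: -194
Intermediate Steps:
D = 14 (D = 12 + 2 = 14)
d = 9 (d = -(-1)*(5 + 4) = -(-1)*9 = -⅓*(-27) = 9)
p(U) = 9
h(v, w) = -9 + v (h(v, w) = v - 1*9 = v - 9 = -9 + v)
-199 + h(D, 3) = -199 + (-9 + 14) = -199 + 5 = -194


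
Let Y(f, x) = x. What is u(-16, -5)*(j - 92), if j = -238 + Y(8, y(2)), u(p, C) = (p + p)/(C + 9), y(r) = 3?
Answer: 2616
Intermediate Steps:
u(p, C) = 2*p/(9 + C) (u(p, C) = (2*p)/(9 + C) = 2*p/(9 + C))
j = -235 (j = -238 + 3 = -235)
u(-16, -5)*(j - 92) = (2*(-16)/(9 - 5))*(-235 - 92) = (2*(-16)/4)*(-327) = (2*(-16)*(¼))*(-327) = -8*(-327) = 2616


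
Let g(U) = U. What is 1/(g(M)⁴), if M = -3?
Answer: 1/81 ≈ 0.012346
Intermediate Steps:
1/(g(M)⁴) = 1/((-3)⁴) = 1/81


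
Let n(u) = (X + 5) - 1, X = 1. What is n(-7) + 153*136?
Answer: 20813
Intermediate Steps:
n(u) = 5 (n(u) = (1 + 5) - 1 = 6 - 1 = 5)
n(-7) + 153*136 = 5 + 153*136 = 5 + 20808 = 20813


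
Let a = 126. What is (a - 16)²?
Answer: 12100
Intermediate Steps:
(a - 16)² = (126 - 16)² = 110² = 12100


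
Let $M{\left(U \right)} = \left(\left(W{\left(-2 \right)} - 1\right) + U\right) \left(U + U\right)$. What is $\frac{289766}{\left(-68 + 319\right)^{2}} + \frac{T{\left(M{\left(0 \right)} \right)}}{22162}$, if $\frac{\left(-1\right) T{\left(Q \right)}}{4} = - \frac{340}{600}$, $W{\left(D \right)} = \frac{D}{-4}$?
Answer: $\frac{48164526707}{10471711215} \approx 4.5995$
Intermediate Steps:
$W{\left(D \right)} = - \frac{D}{4}$ ($W{\left(D \right)} = D \left(- \frac{1}{4}\right) = - \frac{D}{4}$)
$M{\left(U \right)} = 2 U \left(- \frac{1}{2} + U\right)$ ($M{\left(U \right)} = \left(\left(\left(- \frac{1}{4}\right) \left(-2\right) - 1\right) + U\right) \left(U + U\right) = \left(\left(\frac{1}{2} - 1\right) + U\right) 2 U = \left(- \frac{1}{2} + U\right) 2 U = 2 U \left(- \frac{1}{2} + U\right)$)
$T{\left(Q \right)} = \frac{34}{15}$ ($T{\left(Q \right)} = - 4 \left(- \frac{340}{600}\right) = - 4 \left(\left(-340\right) \frac{1}{600}\right) = \left(-4\right) \left(- \frac{17}{30}\right) = \frac{34}{15}$)
$\frac{289766}{\left(-68 + 319\right)^{2}} + \frac{T{\left(M{\left(0 \right)} \right)}}{22162} = \frac{289766}{\left(-68 + 319\right)^{2}} + \frac{34}{15 \cdot 22162} = \frac{289766}{251^{2}} + \frac{34}{15} \cdot \frac{1}{22162} = \frac{289766}{63001} + \frac{17}{166215} = \frac{48164526707}{10471711215}$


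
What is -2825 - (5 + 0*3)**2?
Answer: -2850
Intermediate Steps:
-2825 - (5 + 0*3)**2 = -2825 - (5 + 0)**2 = -2825 - 1*5**2 = -2825 - 1*25 = -2825 - 25 = -2850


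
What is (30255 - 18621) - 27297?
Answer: -15663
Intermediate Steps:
(30255 - 18621) - 27297 = 11634 - 27297 = -15663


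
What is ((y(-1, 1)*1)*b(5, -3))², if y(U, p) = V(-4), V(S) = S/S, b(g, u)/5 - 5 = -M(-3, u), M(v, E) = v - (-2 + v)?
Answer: 225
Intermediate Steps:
M(v, E) = 2 (M(v, E) = v + (2 - v) = 2)
b(g, u) = 15 (b(g, u) = 25 + 5*(-1*2) = 25 + 5*(-2) = 25 - 10 = 15)
V(S) = 1
y(U, p) = 1
((y(-1, 1)*1)*b(5, -3))² = ((1*1)*15)² = (1*15)² = 15² = 225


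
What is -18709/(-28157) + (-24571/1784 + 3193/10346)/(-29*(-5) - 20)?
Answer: 18083587507561/32481323903000 ≈ 0.55674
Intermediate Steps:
-18709/(-28157) + (-24571/1784 + 3193/10346)/(-29*(-5) - 20) = -18709*(-1/28157) + (-24571*1/1784 + 3193*(1/10346))/(145 - 20) = 18709/28157 + (-24571/1784 + 3193/10346)/125 = 18709/28157 - 124257627/9228632*1/125 = 18709/28157 - 124257627/1153579000 = 18083587507561/32481323903000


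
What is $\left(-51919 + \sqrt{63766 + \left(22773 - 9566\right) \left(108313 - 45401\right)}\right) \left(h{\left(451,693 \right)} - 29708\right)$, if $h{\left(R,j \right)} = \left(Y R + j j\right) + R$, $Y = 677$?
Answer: $-39267326161 + 34034355 \sqrt{410342} \approx -1.7466 \cdot 10^{10}$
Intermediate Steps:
$h{\left(R,j \right)} = j^{2} + 678 R$ ($h{\left(R,j \right)} = \left(677 R + j j\right) + R = \left(677 R + j^{2}\right) + R = \left(j^{2} + 677 R\right) + R = j^{2} + 678 R$)
$\left(-51919 + \sqrt{63766 + \left(22773 - 9566\right) \left(108313 - 45401\right)}\right) \left(h{\left(451,693 \right)} - 29708\right) = \left(-51919 + \sqrt{63766 + \left(22773 - 9566\right) \left(108313 - 45401\right)}\right) \left(\left(693^{2} + 678 \cdot 451\right) - 29708\right) = \left(-51919 + \sqrt{63766 + 13207 \cdot 62912}\right) \left(\left(480249 + 305778\right) - 29708\right) = \left(-51919 + \sqrt{63766 + 830878784}\right) \left(786027 - 29708\right) = \left(-51919 + \sqrt{830942550}\right) 756319 = \left(-51919 + 45 \sqrt{410342}\right) 756319 = -39267326161 + 34034355 \sqrt{410342}$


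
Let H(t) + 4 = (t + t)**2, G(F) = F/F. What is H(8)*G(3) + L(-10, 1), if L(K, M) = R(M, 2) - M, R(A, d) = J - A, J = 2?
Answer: 252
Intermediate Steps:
G(F) = 1
H(t) = -4 + 4*t**2 (H(t) = -4 + (t + t)**2 = -4 + (2*t)**2 = -4 + 4*t**2)
R(A, d) = 2 - A
L(K, M) = 2 - 2*M (L(K, M) = (2 - M) - M = 2 - 2*M)
H(8)*G(3) + L(-10, 1) = (-4 + 4*8**2)*1 + (2 - 2*1) = (-4 + 4*64)*1 + (2 - 2) = (-4 + 256)*1 + 0 = 252*1 + 0 = 252 + 0 = 252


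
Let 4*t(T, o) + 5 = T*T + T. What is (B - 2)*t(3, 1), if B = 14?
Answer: 21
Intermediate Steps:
t(T, o) = -5/4 + T/4 + T²/4 (t(T, o) = -5/4 + (T*T + T)/4 = -5/4 + (T² + T)/4 = -5/4 + (T + T²)/4 = -5/4 + (T/4 + T²/4) = -5/4 + T/4 + T²/4)
(B - 2)*t(3, 1) = (14 - 2)*(-5/4 + (¼)*3 + (¼)*3²) = 12*(-5/4 + ¾ + (¼)*9) = 12*(-5/4 + ¾ + 9/4) = 12*(7/4) = 21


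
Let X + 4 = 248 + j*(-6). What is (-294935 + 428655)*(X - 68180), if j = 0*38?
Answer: -9084401920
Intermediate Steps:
j = 0
X = 244 (X = -4 + (248 + 0*(-6)) = -4 + (248 + 0) = -4 + 248 = 244)
(-294935 + 428655)*(X - 68180) = (-294935 + 428655)*(244 - 68180) = 133720*(-67936) = -9084401920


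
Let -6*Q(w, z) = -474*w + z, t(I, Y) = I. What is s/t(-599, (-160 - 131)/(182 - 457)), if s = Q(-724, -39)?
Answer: 114379/1198 ≈ 95.475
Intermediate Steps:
Q(w, z) = 79*w - z/6 (Q(w, z) = -(-474*w + z)/6 = -(z - 474*w)/6 = 79*w - z/6)
s = -114379/2 (s = 79*(-724) - ⅙*(-39) = -57196 + 13/2 = -114379/2 ≈ -57190.)
s/t(-599, (-160 - 131)/(182 - 457)) = -114379/2/(-599) = -114379/2*(-1/599) = 114379/1198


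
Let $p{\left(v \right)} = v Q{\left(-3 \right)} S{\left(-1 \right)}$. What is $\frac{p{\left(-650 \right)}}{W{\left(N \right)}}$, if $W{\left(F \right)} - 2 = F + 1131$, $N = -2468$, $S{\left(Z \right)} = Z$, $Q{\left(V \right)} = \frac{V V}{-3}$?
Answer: $\frac{130}{89} \approx 1.4607$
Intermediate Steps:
$Q{\left(V \right)} = - \frac{V^{2}}{3}$ ($Q{\left(V \right)} = V^{2} \left(- \frac{1}{3}\right) = - \frac{V^{2}}{3}$)
$p{\left(v \right)} = 3 v$ ($p{\left(v \right)} = v \left(- \frac{\left(-3\right)^{2}}{3}\right) \left(-1\right) = v \left(\left(- \frac{1}{3}\right) 9\right) \left(-1\right) = v \left(-3\right) \left(-1\right) = - 3 v \left(-1\right) = 3 v$)
$W{\left(F \right)} = 1133 + F$ ($W{\left(F \right)} = 2 + \left(F + 1131\right) = 2 + \left(1131 + F\right) = 1133 + F$)
$\frac{p{\left(-650 \right)}}{W{\left(N \right)}} = \frac{3 \left(-650\right)}{1133 - 2468} = - \frac{1950}{-1335} = \left(-1950\right) \left(- \frac{1}{1335}\right) = \frac{130}{89}$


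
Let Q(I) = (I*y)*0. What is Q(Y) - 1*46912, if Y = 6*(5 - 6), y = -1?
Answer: -46912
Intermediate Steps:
Y = -6 (Y = 6*(-1) = -6)
Q(I) = 0 (Q(I) = (I*(-1))*0 = -I*0 = 0)
Q(Y) - 1*46912 = 0 - 1*46912 = 0 - 46912 = -46912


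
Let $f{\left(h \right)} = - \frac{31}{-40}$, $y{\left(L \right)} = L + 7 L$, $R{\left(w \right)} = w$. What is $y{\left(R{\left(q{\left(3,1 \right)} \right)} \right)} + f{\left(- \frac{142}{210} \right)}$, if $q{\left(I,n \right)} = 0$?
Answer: $\frac{31}{40} \approx 0.775$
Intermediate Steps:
$y{\left(L \right)} = 8 L$
$f{\left(h \right)} = \frac{31}{40}$ ($f{\left(h \right)} = \left(-31\right) \left(- \frac{1}{40}\right) = \frac{31}{40}$)
$y{\left(R{\left(q{\left(3,1 \right)} \right)} \right)} + f{\left(- \frac{142}{210} \right)} = 8 \cdot 0 + \frac{31}{40} = 0 + \frac{31}{40} = \frac{31}{40}$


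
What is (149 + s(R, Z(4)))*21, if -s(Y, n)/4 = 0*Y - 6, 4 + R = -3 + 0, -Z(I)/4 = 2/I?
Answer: 3633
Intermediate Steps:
Z(I) = -8/I
R = -7 (R = -4 + (-3 + 0) = -4 - 3 = -7)
s(Y, n) = 24 (s(Y, n) = -4*(0*Y - 6) = -4*(0 - 6) = -4*(-6) = 24)
(149 + s(R, Z(4)))*21 = (149 + 24)*21 = 173*21 = 3633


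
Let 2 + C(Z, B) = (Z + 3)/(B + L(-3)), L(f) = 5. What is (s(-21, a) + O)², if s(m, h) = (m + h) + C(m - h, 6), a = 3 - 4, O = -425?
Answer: 24561936/121 ≈ 2.0299e+5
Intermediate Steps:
a = -1
C(Z, B) = -2 + (3 + Z)/(5 + B) (C(Z, B) = -2 + (Z + 3)/(B + 5) = -2 + (3 + Z)/(5 + B))
s(m, h) = -19/11 + 10*h/11 + 12*m/11 (s(m, h) = (m + h) + (-7 + (m - h) - 2*6)/(5 + 6) = (h + m) + (-7 + (m - h) - 12)/11 = (h + m) + (-19 + m - h)/11 = (h + m) + (-19/11 - h/11 + m/11) = -19/11 + 10*h/11 + 12*m/11)
(s(-21, a) + O)² = ((-19/11 + (10/11)*(-1) + (12/11)*(-21)) - 425)² = ((-19/11 - 10/11 - 252/11) - 425)² = (-281/11 - 425)² = (-4956/11)² = 24561936/121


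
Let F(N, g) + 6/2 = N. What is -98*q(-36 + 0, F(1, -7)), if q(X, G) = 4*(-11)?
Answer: 4312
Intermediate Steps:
F(N, g) = -3 + N
q(X, G) = -44
-98*q(-36 + 0, F(1, -7)) = -98*(-44) = 4312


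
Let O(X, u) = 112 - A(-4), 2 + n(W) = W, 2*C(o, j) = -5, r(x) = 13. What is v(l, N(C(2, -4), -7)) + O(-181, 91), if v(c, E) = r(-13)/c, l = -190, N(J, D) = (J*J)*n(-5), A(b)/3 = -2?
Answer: 22407/190 ≈ 117.93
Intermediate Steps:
C(o, j) = -5/2 (C(o, j) = (1/2)*(-5) = -5/2)
n(W) = -2 + W
A(b) = -6 (A(b) = 3*(-2) = -6)
N(J, D) = -7*J**2 (N(J, D) = (J*J)*(-2 - 5) = J**2*(-7) = -7*J**2)
v(c, E) = 13/c
O(X, u) = 118 (O(X, u) = 112 - 1*(-6) = 112 + 6 = 118)
v(l, N(C(2, -4), -7)) + O(-181, 91) = 13/(-190) + 118 = 13*(-1/190) + 118 = -13/190 + 118 = 22407/190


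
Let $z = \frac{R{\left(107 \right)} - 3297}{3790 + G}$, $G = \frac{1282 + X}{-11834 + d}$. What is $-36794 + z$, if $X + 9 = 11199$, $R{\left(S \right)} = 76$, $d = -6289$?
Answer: $- \frac{2526838418395}{68673698} \approx -36795.0$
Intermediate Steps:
$X = 11190$ ($X = -9 + 11199 = 11190$)
$G = - \frac{12472}{18123}$ ($G = \frac{1282 + 11190}{-11834 - 6289} = \frac{12472}{-18123} = 12472 \left(- \frac{1}{18123}\right) = - \frac{12472}{18123} \approx -0.68819$)
$z = - \frac{58374183}{68673698}$ ($z = \frac{76 - 3297}{3790 - \frac{12472}{18123}} = - \frac{3221}{\frac{68673698}{18123}} = \left(-3221\right) \frac{18123}{68673698} = - \frac{58374183}{68673698} \approx -0.85002$)
$-36794 + z = -36794 - \frac{58374183}{68673698} = - \frac{2526838418395}{68673698}$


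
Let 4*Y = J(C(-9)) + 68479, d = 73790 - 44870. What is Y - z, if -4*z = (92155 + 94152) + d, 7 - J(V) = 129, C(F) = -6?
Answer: 70896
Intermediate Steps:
d = 28920
J(V) = -122 (J(V) = 7 - 1*129 = 7 - 129 = -122)
Y = 68357/4 (Y = (-122 + 68479)/4 = (¼)*68357 = 68357/4 ≈ 17089.)
z = -215227/4 (z = -((92155 + 94152) + 28920)/4 = -(186307 + 28920)/4 = -¼*215227 = -215227/4 ≈ -53807.)
Y - z = 68357/4 - 1*(-215227/4) = 68357/4 + 215227/4 = 70896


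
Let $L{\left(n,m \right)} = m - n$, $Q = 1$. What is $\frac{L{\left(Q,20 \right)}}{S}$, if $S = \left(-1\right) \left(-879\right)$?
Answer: $\frac{19}{879} \approx 0.021615$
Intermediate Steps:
$S = 879$
$\frac{L{\left(Q,20 \right)}}{S} = \frac{20 - 1}{879} = \left(20 - 1\right) \frac{1}{879} = 19 \cdot \frac{1}{879} = \frac{19}{879}$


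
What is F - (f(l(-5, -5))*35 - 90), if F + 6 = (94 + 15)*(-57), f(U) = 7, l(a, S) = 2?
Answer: -6374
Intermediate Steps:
F = -6219 (F = -6 + (94 + 15)*(-57) = -6 + 109*(-57) = -6 - 6213 = -6219)
F - (f(l(-5, -5))*35 - 90) = -6219 - (7*35 - 90) = -6219 - (245 - 90) = -6219 - 1*155 = -6219 - 155 = -6374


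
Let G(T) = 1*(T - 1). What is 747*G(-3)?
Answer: -2988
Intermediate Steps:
G(T) = -1 + T (G(T) = 1*(-1 + T) = -1 + T)
747*G(-3) = 747*(-1 - 3) = 747*(-4) = -2988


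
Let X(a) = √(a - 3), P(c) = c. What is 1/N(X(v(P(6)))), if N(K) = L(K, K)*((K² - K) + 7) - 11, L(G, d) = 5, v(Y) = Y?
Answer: 13/482 + 5*√3/1446 ≈ 0.032960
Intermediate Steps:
X(a) = √(-3 + a)
N(K) = 24 - 5*K + 5*K² (N(K) = 5*((K² - K) + 7) - 11 = 5*(7 + K² - K) - 11 = (35 - 5*K + 5*K²) - 11 = 24 - 5*K + 5*K²)
1/N(X(v(P(6)))) = 1/(24 - 5*√(-3 + 6) + 5*(√(-3 + 6))²) = 1/(24 - 5*√3 + 5*(√3)²) = 1/(24 - 5*√3 + 5*3) = 1/(24 - 5*√3 + 15) = 1/(39 - 5*√3)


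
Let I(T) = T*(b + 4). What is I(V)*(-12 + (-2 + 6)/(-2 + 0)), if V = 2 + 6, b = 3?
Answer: -784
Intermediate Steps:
V = 8
I(T) = 7*T (I(T) = T*(3 + 4) = T*7 = 7*T)
I(V)*(-12 + (-2 + 6)/(-2 + 0)) = (7*8)*(-12 + (-2 + 6)/(-2 + 0)) = 56*(-12 + 4/(-2)) = 56*(-12 + 4*(-½)) = 56*(-12 - 2) = 56*(-14) = -784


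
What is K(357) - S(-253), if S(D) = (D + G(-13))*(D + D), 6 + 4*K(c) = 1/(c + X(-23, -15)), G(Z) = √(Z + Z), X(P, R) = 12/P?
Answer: -4198527499/32796 + 506*I*√26 ≈ -1.2802e+5 + 2580.1*I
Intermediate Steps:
G(Z) = √2*√Z (G(Z) = √(2*Z) = √2*√Z)
K(c) = -3/2 + 1/(4*(-12/23 + c)) (K(c) = -3/2 + 1/(4*(c + 12/(-23))) = -3/2 + 1/(4*(c + 12*(-1/23))) = -3/2 + 1/(4*(c - 12/23)) = -3/2 + 1/(4*(-12/23 + c)))
S(D) = 2*D*(D + I*√26) (S(D) = (D + √2*√(-13))*(D + D) = (D + √2*(I*√13))*(2*D) = (D + I*√26)*(2*D) = 2*D*(D + I*√26))
K(357) - S(-253) = (95 - 138*357)/(4*(-12 + 23*357)) - 2*(-253)*(-253 + I*√26) = (95 - 49266)/(4*(-12 + 8211)) - (128018 - 506*I*√26) = (¼)*(-49171)/8199 + (-128018 + 506*I*√26) = (¼)*(1/8199)*(-49171) + (-128018 + 506*I*√26) = -49171/32796 + (-128018 + 506*I*√26) = -4198527499/32796 + 506*I*√26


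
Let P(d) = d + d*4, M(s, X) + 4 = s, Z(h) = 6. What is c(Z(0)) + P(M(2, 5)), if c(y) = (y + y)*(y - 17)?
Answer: -142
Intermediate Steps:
c(y) = 2*y*(-17 + y) (c(y) = (2*y)*(-17 + y) = 2*y*(-17 + y))
M(s, X) = -4 + s
P(d) = 5*d (P(d) = d + 4*d = 5*d)
c(Z(0)) + P(M(2, 5)) = 2*6*(-17 + 6) + 5*(-4 + 2) = 2*6*(-11) + 5*(-2) = -132 - 10 = -142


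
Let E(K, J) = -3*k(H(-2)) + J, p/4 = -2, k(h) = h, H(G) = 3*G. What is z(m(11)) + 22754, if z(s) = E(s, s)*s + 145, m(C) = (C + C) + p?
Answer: 23347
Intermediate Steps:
p = -8 (p = 4*(-2) = -8)
E(K, J) = 18 + J (E(K, J) = -9*(-2) + J = -3*(-6) + J = 18 + J)
m(C) = -8 + 2*C (m(C) = (C + C) - 8 = 2*C - 8 = -8 + 2*C)
z(s) = 145 + s*(18 + s) (z(s) = (18 + s)*s + 145 = s*(18 + s) + 145 = 145 + s*(18 + s))
z(m(11)) + 22754 = (145 + (-8 + 2*11)*(18 + (-8 + 2*11))) + 22754 = (145 + (-8 + 22)*(18 + (-8 + 22))) + 22754 = (145 + 14*(18 + 14)) + 22754 = (145 + 14*32) + 22754 = (145 + 448) + 22754 = 593 + 22754 = 23347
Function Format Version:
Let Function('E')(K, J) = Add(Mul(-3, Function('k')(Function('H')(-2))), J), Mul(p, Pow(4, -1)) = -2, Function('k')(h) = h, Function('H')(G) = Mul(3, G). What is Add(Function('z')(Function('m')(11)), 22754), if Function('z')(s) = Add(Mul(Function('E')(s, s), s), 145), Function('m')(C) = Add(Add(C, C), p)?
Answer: 23347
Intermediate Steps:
p = -8 (p = Mul(4, -2) = -8)
Function('E')(K, J) = Add(18, J) (Function('E')(K, J) = Add(Mul(-3, Mul(3, -2)), J) = Add(Mul(-3, -6), J) = Add(18, J))
Function('m')(C) = Add(-8, Mul(2, C)) (Function('m')(C) = Add(Add(C, C), -8) = Add(Mul(2, C), -8) = Add(-8, Mul(2, C)))
Function('z')(s) = Add(145, Mul(s, Add(18, s))) (Function('z')(s) = Add(Mul(Add(18, s), s), 145) = Add(Mul(s, Add(18, s)), 145) = Add(145, Mul(s, Add(18, s))))
Add(Function('z')(Function('m')(11)), 22754) = Add(Add(145, Mul(Add(-8, Mul(2, 11)), Add(18, Add(-8, Mul(2, 11))))), 22754) = Add(Add(145, Mul(Add(-8, 22), Add(18, Add(-8, 22)))), 22754) = Add(Add(145, Mul(14, Add(18, 14))), 22754) = Add(Add(145, Mul(14, 32)), 22754) = Add(Add(145, 448), 22754) = Add(593, 22754) = 23347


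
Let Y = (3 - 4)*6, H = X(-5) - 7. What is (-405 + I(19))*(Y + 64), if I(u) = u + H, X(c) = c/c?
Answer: -22736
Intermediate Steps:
X(c) = 1
H = -6 (H = 1 - 7 = -6)
I(u) = -6 + u (I(u) = u - 6 = -6 + u)
Y = -6 (Y = -1*6 = -6)
(-405 + I(19))*(Y + 64) = (-405 + (-6 + 19))*(-6 + 64) = (-405 + 13)*58 = -392*58 = -22736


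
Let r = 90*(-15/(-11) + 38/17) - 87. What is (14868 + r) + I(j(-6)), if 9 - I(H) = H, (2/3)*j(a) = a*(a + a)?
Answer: 2806104/187 ≈ 15006.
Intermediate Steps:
j(a) = 3*a² (j(a) = 3*(a*(a + a))/2 = 3*(a*(2*a))/2 = 3*(2*a²)/2 = 3*a²)
I(H) = 9 - H
r = 44301/187 (r = 90*(-15*(-1/11) + 38*(1/17)) - 87 = 90*(15/11 + 38/17) - 87 = 90*(673/187) - 87 = 60570/187 - 87 = 44301/187 ≈ 236.90)
(14868 + r) + I(j(-6)) = (14868 + 44301/187) + (9 - 3*(-6)²) = 2824617/187 + (9 - 3*36) = 2824617/187 + (9 - 1*108) = 2824617/187 + (9 - 108) = 2824617/187 - 99 = 2806104/187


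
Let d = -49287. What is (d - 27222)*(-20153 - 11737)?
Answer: 2439872010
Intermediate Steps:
(d - 27222)*(-20153 - 11737) = (-49287 - 27222)*(-20153 - 11737) = -76509*(-31890) = 2439872010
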